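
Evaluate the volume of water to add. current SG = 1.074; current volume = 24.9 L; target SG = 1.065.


V_water = V·((SG_curr − 1)/(SG_target − 1) − 1)
V_water = 24.9·((1.074 − 1)/(1.065 − 1) − 1)

3.4477 L


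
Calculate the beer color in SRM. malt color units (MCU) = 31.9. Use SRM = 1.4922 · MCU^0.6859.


SRM = 1.4922 · 31.9^0.6859

16.0427 SRM


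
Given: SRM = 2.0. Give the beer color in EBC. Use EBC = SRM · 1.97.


EBC = 2.0 · 1.97

3.9400 EBC


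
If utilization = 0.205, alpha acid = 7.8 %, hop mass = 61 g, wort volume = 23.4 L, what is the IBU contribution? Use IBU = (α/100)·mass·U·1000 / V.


IBU = (7.8/100)·61·0.205·1000 / 23.4

41.6833 IBU


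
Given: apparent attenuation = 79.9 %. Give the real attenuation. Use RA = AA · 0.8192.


RA = 79.9 · 0.8192

65.4541 %


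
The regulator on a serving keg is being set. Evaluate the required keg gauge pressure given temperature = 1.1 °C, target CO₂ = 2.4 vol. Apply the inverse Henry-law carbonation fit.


psi = vols/(0.01821 + 0.09011·e^(−0.04·T)) − 14.695
psi = 2.4/(0.01821 + 0.09011·e^(−0.04·1.1)) − 14.695

8.2845 psi


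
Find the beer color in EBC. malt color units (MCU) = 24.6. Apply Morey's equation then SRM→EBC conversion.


SRM = 1.4922·MCU^0.6859;  EBC = SRM·1.97
SRM = 1.4922·24.6^0.6859 = 13.4236
EBC = 13.4236·1.97

26.4445 EBC


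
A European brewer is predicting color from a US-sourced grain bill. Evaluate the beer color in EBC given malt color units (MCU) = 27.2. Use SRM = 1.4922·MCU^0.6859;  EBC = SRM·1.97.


SRM = 1.4922·27.2^0.6859 = 14.3813
EBC = 14.3813·1.97

28.3311 EBC


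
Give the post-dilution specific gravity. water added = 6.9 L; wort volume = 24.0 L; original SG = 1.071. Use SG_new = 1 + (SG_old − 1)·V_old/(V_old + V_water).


pts = (1.071 − 1)·1000·24.0/(24.0 + 6.9) = 55.1456
SG_new = 1 + 55.1456/1000

1.0551


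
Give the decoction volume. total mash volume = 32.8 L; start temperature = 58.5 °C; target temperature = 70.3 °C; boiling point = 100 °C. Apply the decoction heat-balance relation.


V_dec = V_total·(T_target − T_start)/(T_boil − T_start)
V_dec = 32.8·(70.3 − 58.5)/(100 − 58.5)

9.3263 L


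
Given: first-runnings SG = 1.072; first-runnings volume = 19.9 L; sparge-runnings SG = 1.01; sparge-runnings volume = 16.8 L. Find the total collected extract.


total = Σ (SG_i − 1)·1000·V_i
first = (1.072 − 1)·1000·19.9 = 1432.8000
sparge = (1.01 − 1)·1000·16.8 = 168.0000
total = 1432.8000 + 168.0000

1600.8000 gravity·L


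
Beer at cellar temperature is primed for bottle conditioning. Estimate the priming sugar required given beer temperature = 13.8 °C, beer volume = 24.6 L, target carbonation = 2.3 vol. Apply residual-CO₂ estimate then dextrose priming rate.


residual = 14.695·(0.01821 + 0.09011·e^(−0.04·T));  sugar = (target − residual)·4.0·V
residual = 14.695·(0.01821 + 0.09011·e^(−0.04·13.8)) = 1.0300
sugar = (2.3 − 1.0300)·4.0·24.6

124.9634 g


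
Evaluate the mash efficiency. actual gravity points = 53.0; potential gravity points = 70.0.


efficiency = actual / potential × 100
efficiency = 53.0 / 70.0 × 100

75.7143 %


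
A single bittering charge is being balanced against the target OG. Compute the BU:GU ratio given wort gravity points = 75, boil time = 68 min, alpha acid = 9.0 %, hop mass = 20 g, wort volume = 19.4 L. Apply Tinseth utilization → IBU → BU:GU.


U = 1.65·0.000125^(GP/1000)·(1−e^(−0.04t))/4.15;  IBU = (α/100)·m·U·1000/V;  BU:GU = IBU/GP
U = 1.65·0.000125^(75/1000)·(1−e^(−0.04·68))/4.15 = 0.1893
IBU = (9.0/100)·20·0.1893·1000/19.4 = 17.5622
BU:GU = 17.5622/75

0.2342


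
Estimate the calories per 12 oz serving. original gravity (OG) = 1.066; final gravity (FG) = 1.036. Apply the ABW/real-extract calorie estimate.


ABW = (OG−FG)·131.25·0.79/FG;  °P = 259 − 259/SG (for OG→OE and FG→AE);  RE = 0.1808·OE + 0.8192·AE;  Cal = (6.9·ABW + 4·(RE−0.1))·FG·3.55
ABW = (1.066 − 1.036)·131.25·0.79/1.036 = 3.0025
OE = 259 − 259/1.066 = 16.0356 °P
AE = 259 − 259/1.036 = 9.0000 °P
RE = 0.1808·16.0356 + 0.8192·9.0000 = 10.2720 °P
Cal = (6.9·3.0025 + 4·(10.2720−0.1))·1.036·3.55

225.8377 kcal


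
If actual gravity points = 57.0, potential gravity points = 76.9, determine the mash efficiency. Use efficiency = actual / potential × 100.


efficiency = 57.0 / 76.9 × 100

74.1222 %


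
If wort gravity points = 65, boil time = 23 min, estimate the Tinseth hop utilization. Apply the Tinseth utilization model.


U = 1.65·0.000125^(GP/1000) · (1 − e^(−0.04·t))/4.15
bigness = 1.65·0.000125^(65/1000) = 0.9200
boil_factor = (1 − e^(−0.04·23))/4.15 = 0.1449
U = 0.9200 · 0.1449

0.1333


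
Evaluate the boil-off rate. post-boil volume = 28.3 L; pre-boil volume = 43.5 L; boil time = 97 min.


rate = (V_pre − V_post) / (t_min/60)
rate = (43.5 − 28.3) / (97/60)

9.4021 L/hr


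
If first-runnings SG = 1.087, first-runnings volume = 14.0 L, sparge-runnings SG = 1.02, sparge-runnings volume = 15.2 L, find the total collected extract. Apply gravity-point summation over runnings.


total = Σ (SG_i − 1)·1000·V_i
first = (1.087 − 1)·1000·14.0 = 1218.0000
sparge = (1.02 − 1)·1000·15.2 = 304.0000
total = 1218.0000 + 304.0000

1522.0000 gravity·L


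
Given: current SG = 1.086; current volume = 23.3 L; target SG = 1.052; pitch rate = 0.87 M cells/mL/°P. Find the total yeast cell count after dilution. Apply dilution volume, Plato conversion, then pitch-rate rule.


V_w = V·((SG_c−1)/(SG_t−1)−1);  °P = 259 − 259/SG_t;  cells = rate·(V+V_w)·°P
V_w = 23.3·((1.086−1)/(1.052−1)−1) = 15.2346
V_final = 23.3 + 15.2346 = 38.5346
°P = 259 − 259/1.052 = 12.8023
cells = 0.87·38.5346·12.8023

429.1980 billion cells


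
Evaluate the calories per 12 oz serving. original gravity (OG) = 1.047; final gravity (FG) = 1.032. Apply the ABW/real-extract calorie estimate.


ABW = (OG−FG)·131.25·0.79/FG;  °P = 259 − 259/SG (for OG→OE and FG→AE);  RE = 0.1808·OE + 0.8192·AE;  Cal = (6.9·ABW + 4·(RE−0.1))·FG·3.55
ABW = (1.047 − 1.032)·131.25·0.79/1.032 = 1.5071
OE = 259 − 259/1.047 = 11.6266 °P
AE = 259 − 259/1.032 = 8.0310 °P
RE = 0.1808·11.6266 + 0.8192·8.0310 = 8.6811 °P
Cal = (6.9·1.5071 + 4·(8.6811−0.1))·1.032·3.55

163.8480 kcal


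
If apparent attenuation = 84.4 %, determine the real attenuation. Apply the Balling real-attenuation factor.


RA = AA · 0.8192
RA = 84.4 · 0.8192

69.1405 %


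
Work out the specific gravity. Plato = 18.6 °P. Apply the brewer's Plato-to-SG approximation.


SG = 259/(259 − P)
SG = 259/(259 − 18.6)

1.0774


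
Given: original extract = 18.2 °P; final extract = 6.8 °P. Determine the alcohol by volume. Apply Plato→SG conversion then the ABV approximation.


SG = 259/(259 − P);  ABV = (OG − FG)·131.25
OG = 259/(259 − 18.2) = 1.0756
FG = 259/(259 − 6.8) = 1.0270
ABV = (1.0756 − 1.0270)·131.25

6.3812 % ABV


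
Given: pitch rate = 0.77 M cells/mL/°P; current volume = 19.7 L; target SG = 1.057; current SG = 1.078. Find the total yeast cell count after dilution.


V_w = V·((SG_c−1)/(SG_t−1)−1);  °P = 259 − 259/SG_t;  cells = rate·(V+V_w)·°P
V_w = 19.7·((1.078−1)/(1.057−1)−1) = 7.2579
V_final = 19.7 + 7.2579 = 26.9579
°P = 259 − 259/1.057 = 13.9669
cells = 0.77·26.9579·13.9669

289.9188 billion cells


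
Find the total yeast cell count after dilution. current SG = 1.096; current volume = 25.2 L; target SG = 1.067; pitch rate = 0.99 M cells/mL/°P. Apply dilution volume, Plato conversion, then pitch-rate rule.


V_w = V·((SG_c−1)/(SG_t−1)−1);  °P = 259 − 259/SG_t;  cells = rate·(V+V_w)·°P
V_w = 25.2·((1.096−1)/(1.067−1)−1) = 10.9075
V_final = 25.2 + 10.9075 = 36.1075
°P = 259 − 259/1.067 = 16.2634
cells = 0.99·36.1075·16.2634

581.3562 billion cells


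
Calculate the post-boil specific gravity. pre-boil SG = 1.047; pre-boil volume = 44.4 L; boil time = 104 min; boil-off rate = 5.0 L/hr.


V_post = V_pre − rate·(t/60);  SG_post = 1 + (SG_pre−1)·V_pre/V_post
V_post = 44.4 − 5.0·(104/60) = 35.7333
SG_post = 1 + (1.047 − 1)·44.4/35.7333

1.0584


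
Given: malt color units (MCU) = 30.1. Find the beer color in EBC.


SRM = 1.4922·MCU^0.6859;  EBC = SRM·1.97
SRM = 1.4922·30.1^0.6859 = 15.4161
EBC = 15.4161·1.97

30.3698 EBC


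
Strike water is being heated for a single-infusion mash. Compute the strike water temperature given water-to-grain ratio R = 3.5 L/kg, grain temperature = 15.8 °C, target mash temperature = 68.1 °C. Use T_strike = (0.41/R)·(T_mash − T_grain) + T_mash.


T_strike = (0.41/3.5)·(68.1 − 15.8) + 68.1

74.2266 °C


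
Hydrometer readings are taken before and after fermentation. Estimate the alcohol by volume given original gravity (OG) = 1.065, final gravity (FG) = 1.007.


ABV = (OG − FG) · 131.25
ABV = (1.065 − 1.007) · 131.25

7.6125 % ABV


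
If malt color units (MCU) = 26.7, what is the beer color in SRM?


SRM = 1.4922 · MCU^0.6859
SRM = 1.4922 · 26.7^0.6859

14.1994 SRM


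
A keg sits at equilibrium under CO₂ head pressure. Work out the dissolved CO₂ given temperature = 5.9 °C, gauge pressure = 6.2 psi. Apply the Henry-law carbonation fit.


vols = (P + 14.695)·(0.01821 + 0.09011·e^(−0.04·T))
vols = (6.2 + 14.695)·(0.01821 + 0.09011·e^(−0.04·5.9))

1.8675 volumes


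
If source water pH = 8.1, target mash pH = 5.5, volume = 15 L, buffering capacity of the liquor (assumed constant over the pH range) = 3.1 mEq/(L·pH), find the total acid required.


acid = buffering capacity · (pH_source − pH_target) · V
acid = 3.1 · (8.1 − 5.5) · 15

120.9000 mEq


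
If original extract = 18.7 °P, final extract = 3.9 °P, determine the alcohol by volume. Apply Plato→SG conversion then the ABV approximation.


SG = 259/(259 − P);  ABV = (OG − FG)·131.25
OG = 259/(259 − 18.7) = 1.0778
FG = 259/(259 − 3.9) = 1.0153
ABV = (1.0778 − 1.0153)·131.25

8.2072 % ABV


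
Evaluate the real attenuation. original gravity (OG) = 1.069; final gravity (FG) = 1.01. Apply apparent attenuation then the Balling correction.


AA = (OG−FG)/(OG−1)·100;  RA = AA·0.8192
AA = (1.069 − 1.01)/(1.069 − 1)·100 = 85.5072
RA = 85.5072·0.8192

70.0475 %


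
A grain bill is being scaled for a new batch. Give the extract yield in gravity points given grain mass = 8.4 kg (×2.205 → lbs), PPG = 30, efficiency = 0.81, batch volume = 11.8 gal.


points = lbs × PPG × eff / vol
lbs = 8.4 × 2.205 = 18.5220
points = 18.5220 × 30 × 0.81 / 11.8

38.1428 points


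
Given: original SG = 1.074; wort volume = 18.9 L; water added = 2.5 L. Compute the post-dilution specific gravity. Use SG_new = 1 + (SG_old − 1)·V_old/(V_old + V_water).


pts = (1.074 − 1)·1000·18.9/(18.9 + 2.5) = 65.3551
SG_new = 1 + 65.3551/1000

1.0654


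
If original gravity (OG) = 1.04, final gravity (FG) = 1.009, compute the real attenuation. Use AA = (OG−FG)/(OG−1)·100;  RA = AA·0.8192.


AA = (1.04 − 1.009)/(1.04 − 1)·100 = 77.5000
RA = 77.5000·0.8192

63.4880 %


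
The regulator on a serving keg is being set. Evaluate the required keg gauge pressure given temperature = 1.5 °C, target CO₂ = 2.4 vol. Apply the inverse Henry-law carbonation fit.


psi = vols/(0.01821 + 0.09011·e^(−0.04·T)) − 14.695
psi = 2.4/(0.01821 + 0.09011·e^(−0.04·1.5)) − 14.695

8.5896 psi


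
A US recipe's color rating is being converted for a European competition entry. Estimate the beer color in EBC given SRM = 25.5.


EBC = SRM · 1.97
EBC = 25.5 · 1.97

50.2350 EBC


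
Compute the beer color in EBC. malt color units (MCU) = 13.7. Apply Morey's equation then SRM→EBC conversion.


SRM = 1.4922·MCU^0.6859;  EBC = SRM·1.97
SRM = 1.4922·13.7^0.6859 = 8.9847
EBC = 8.9847·1.97

17.6999 EBC


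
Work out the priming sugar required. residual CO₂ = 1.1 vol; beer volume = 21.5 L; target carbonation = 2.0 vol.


sugar = (target − residual)·4.0·V
sugar = (2.0 − 1.1)·4.0·21.5

77.4000 g


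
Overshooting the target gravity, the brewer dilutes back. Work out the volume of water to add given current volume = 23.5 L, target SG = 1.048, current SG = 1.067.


V_water = V·((SG_curr − 1)/(SG_target − 1) − 1)
V_water = 23.5·((1.067 − 1)/(1.048 − 1) − 1)

9.3021 L


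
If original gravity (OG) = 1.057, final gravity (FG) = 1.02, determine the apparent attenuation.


AA = (OG − FG)/(OG − 1) · 100
AA = (1.057 − 1.02)/(1.057 − 1) · 100

64.9123 %


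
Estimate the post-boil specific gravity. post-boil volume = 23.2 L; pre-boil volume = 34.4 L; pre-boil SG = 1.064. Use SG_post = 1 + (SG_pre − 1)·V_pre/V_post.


pts_pre = (1.064 − 1)·1000 = 64.0000
pts_post = 64.0000·34.4/23.2 = 94.8966
SG_post = 1 + 94.8966/1000

1.0949


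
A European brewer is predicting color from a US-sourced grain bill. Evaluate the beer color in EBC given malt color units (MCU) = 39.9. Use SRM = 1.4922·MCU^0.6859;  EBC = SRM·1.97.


SRM = 1.4922·39.9^0.6859 = 18.7040
EBC = 18.7040·1.97

36.8469 EBC


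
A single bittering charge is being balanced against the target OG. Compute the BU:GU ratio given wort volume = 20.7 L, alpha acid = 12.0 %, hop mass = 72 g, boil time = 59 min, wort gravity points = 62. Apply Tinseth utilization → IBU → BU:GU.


U = 1.65·0.000125^(GP/1000)·(1−e^(−0.04t))/4.15;  IBU = (α/100)·m·U·1000/V;  BU:GU = IBU/GP
U = 1.65·0.000125^(62/1000)·(1−e^(−0.04·59))/4.15 = 0.2062
IBU = (12.0/100)·72·0.2062·1000/20.7 = 86.0824
BU:GU = 86.0824/62

1.3884


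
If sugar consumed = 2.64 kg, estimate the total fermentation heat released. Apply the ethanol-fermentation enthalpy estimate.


Q = m_sugar · 590 kJ/kg
Q = 2.64 · 590

1557.6000 kJ


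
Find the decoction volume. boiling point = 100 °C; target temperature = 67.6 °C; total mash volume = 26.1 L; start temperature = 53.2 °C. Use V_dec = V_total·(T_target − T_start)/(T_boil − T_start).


V_dec = 26.1·(67.6 − 53.2)/(100 − 53.2)

8.0308 L


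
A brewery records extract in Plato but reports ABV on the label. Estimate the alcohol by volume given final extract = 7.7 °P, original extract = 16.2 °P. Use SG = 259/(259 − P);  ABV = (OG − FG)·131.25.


OG = 259/(259 − 16.2) = 1.0667
FG = 259/(259 − 7.7) = 1.0306
ABV = (1.0667 − 1.0306)·131.25

4.7356 % ABV


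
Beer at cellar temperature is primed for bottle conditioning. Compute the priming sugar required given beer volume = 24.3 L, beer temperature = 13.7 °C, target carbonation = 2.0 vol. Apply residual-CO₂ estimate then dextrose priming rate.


residual = 14.695·(0.01821 + 0.09011·e^(−0.04·T));  sugar = (target − residual)·4.0·V
residual = 14.695·(0.01821 + 0.09011·e^(−0.04·13.7)) = 1.0331
sugar = (2.0 − 1.0331)·4.0·24.3

93.9824 g


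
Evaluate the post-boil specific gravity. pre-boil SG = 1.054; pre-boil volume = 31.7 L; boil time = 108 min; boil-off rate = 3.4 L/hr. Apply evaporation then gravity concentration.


V_post = V_pre − rate·(t/60);  SG_post = 1 + (SG_pre−1)·V_pre/V_post
V_post = 31.7 − 3.4·(108/60) = 25.5800
SG_post = 1 + (1.054 − 1)·31.7/25.5800

1.0669


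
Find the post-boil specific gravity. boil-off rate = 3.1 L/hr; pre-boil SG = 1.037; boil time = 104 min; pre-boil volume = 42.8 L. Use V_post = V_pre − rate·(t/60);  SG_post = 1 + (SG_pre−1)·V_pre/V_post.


V_post = 42.8 − 3.1·(104/60) = 37.4267
SG_post = 1 + (1.037 − 1)·42.8/37.4267

1.0423


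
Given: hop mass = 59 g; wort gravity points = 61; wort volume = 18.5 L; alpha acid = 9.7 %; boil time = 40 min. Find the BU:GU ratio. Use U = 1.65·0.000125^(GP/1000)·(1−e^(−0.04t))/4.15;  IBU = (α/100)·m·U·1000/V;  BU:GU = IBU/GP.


U = 1.65·0.000125^(61/1000)·(1−e^(−0.04·40))/4.15 = 0.1834
IBU = (9.7/100)·59·0.1834·1000/18.5 = 56.7360
BU:GU = 56.7360/61

0.9301


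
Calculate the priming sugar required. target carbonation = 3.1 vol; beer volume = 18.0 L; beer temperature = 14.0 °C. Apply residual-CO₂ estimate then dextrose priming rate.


residual = 14.695·(0.01821 + 0.09011·e^(−0.04·T));  sugar = (target − residual)·4.0·V
residual = 14.695·(0.01821 + 0.09011·e^(−0.04·14.0)) = 1.0240
sugar = (3.1 − 1.0240)·4.0·18.0

149.4740 g


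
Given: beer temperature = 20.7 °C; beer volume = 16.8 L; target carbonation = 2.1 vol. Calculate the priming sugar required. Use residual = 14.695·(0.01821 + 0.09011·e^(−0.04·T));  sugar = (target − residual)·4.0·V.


residual = 14.695·(0.01821 + 0.09011·e^(−0.04·20.7)) = 0.8462
sugar = (2.1 − 0.8462)·4.0·16.8

84.2585 g


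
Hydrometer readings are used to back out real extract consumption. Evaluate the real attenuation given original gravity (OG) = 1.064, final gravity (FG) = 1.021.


AA = (OG−FG)/(OG−1)·100;  RA = AA·0.8192
AA = (1.064 − 1.021)/(1.064 − 1)·100 = 67.1875
RA = 67.1875·0.8192

55.0400 %


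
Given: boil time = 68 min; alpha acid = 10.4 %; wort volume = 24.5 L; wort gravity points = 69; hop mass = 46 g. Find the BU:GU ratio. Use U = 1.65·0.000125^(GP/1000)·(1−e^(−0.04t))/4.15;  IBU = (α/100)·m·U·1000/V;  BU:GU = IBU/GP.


U = 1.65·0.000125^(69/1000)·(1−e^(−0.04·68))/4.15 = 0.1998
IBU = (10.4/100)·46·0.1998·1000/24.5 = 39.0079
BU:GU = 39.0079/69

0.5653


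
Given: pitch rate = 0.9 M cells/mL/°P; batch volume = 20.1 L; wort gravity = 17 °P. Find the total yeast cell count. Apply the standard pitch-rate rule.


cells (billions) = rate · V_L · °P
cells = 0.9 · 20.1 · 17

307.5300 billion cells


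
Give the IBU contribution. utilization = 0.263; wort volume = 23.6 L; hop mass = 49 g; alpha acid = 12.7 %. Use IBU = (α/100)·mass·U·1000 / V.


IBU = (12.7/100)·49·0.263·1000 / 23.6

69.3495 IBU


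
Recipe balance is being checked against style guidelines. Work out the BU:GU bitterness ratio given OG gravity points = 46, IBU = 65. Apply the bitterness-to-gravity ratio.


BU:GU = IBU / OG_points
BU:GU = 65 / 46

1.4130


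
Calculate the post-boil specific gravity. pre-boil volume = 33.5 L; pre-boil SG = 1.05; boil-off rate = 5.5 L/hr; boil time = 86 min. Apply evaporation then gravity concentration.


V_post = V_pre − rate·(t/60);  SG_post = 1 + (SG_pre−1)·V_pre/V_post
V_post = 33.5 − 5.5·(86/60) = 25.6167
SG_post = 1 + (1.05 − 1)·33.5/25.6167

1.0654


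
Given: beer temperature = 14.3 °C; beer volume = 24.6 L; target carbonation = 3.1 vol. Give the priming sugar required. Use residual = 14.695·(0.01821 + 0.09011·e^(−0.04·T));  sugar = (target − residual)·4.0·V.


residual = 14.695·(0.01821 + 0.09011·e^(−0.04·14.3)) = 1.0149
sugar = (3.1 − 1.0149)·4.0·24.6

205.1690 g


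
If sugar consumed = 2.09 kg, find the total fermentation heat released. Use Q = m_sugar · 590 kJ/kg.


Q = 2.09 · 590

1233.1000 kJ


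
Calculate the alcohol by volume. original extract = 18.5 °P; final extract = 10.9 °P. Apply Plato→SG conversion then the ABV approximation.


SG = 259/(259 − P);  ABV = (OG − FG)·131.25
OG = 259/(259 − 18.5) = 1.0769
FG = 259/(259 − 10.9) = 1.0439
ABV = (1.0769 − 1.0439)·131.25

4.3298 % ABV


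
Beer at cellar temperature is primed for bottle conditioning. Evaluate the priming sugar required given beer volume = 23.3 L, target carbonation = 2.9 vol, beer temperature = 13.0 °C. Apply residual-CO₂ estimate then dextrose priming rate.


residual = 14.695·(0.01821 + 0.09011·e^(−0.04·T));  sugar = (target − residual)·4.0·V
residual = 14.695·(0.01821 + 0.09011·e^(−0.04·13.0)) = 1.0548
sugar = (2.9 − 1.0548)·4.0·23.3

171.9689 g


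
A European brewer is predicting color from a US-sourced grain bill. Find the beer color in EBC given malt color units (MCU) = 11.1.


SRM = 1.4922·MCU^0.6859;  EBC = SRM·1.97
SRM = 1.4922·11.1^0.6859 = 7.7770
EBC = 7.7770·1.97

15.3208 EBC


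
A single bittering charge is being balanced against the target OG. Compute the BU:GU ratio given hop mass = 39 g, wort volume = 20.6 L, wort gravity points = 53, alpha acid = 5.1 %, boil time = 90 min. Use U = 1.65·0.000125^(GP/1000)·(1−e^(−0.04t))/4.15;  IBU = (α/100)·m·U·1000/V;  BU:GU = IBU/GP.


U = 1.65·0.000125^(53/1000)·(1−e^(−0.04·90))/4.15 = 0.2402
IBU = (5.1/100)·39·0.2402·1000/20.6 = 23.1904
BU:GU = 23.1904/53

0.4376


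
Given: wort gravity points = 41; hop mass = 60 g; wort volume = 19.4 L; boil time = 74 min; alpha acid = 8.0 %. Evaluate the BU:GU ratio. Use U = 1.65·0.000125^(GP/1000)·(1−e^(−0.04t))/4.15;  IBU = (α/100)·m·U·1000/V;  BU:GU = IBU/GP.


U = 1.65·0.000125^(41/1000)·(1−e^(−0.04·74))/4.15 = 0.2608
IBU = (8.0/100)·60·0.2608·1000/19.4 = 64.5268
BU:GU = 64.5268/41

1.5738


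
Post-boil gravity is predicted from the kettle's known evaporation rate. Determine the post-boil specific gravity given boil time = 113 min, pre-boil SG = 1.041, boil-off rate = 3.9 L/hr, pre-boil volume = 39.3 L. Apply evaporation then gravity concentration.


V_post = V_pre − rate·(t/60);  SG_post = 1 + (SG_pre−1)·V_pre/V_post
V_post = 39.3 − 3.9·(113/60) = 31.9550
SG_post = 1 + (1.041 − 1)·39.3/31.9550

1.0504


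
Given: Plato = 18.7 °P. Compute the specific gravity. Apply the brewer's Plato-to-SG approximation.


SG = 259/(259 − P)
SG = 259/(259 − 18.7)

1.0778


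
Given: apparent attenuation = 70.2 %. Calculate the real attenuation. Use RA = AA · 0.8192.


RA = 70.2 · 0.8192

57.5078 %


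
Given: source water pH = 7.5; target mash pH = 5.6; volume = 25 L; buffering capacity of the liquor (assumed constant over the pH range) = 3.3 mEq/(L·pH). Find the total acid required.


acid = buffering capacity · (pH_source − pH_target) · V
acid = 3.3 · (7.5 − 5.6) · 25

156.7500 mEq


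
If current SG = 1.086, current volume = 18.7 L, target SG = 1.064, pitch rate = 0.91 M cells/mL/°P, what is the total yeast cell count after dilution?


V_w = V·((SG_c−1)/(SG_t−1)−1);  °P = 259 − 259/SG_t;  cells = rate·(V+V_w)·°P
V_w = 18.7·((1.086−1)/(1.064−1)−1) = 6.4281
V_final = 18.7 + 6.4281 = 25.1281
°P = 259 − 259/1.064 = 15.5789
cells = 0.91·25.1281·15.5789

356.2375 billion cells


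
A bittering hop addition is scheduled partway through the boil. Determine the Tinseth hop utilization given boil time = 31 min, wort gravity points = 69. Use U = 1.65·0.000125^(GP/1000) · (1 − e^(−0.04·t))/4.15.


bigness = 1.65·0.000125^(69/1000) = 0.8875
boil_factor = (1 − e^(−0.04·31))/4.15 = 0.1712
U = 0.8875 · 0.1712

0.1520


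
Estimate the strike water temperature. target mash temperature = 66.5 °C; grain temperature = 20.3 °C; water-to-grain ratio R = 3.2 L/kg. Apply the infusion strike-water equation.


T_strike = (0.41/R)·(T_mash − T_grain) + T_mash
T_strike = (0.41/3.2)·(66.5 − 20.3) + 66.5

72.4194 °C


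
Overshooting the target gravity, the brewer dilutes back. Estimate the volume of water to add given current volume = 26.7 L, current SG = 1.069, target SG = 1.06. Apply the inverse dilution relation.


V_water = V·((SG_curr − 1)/(SG_target − 1) − 1)
V_water = 26.7·((1.069 − 1)/(1.06 − 1) − 1)

4.0050 L


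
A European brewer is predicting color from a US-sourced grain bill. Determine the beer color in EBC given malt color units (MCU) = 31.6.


SRM = 1.4922·MCU^0.6859;  EBC = SRM·1.97
SRM = 1.4922·31.6^0.6859 = 15.9390
EBC = 15.9390·1.97

31.3999 EBC


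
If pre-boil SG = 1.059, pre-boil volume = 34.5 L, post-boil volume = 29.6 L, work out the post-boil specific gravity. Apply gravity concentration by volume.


SG_post = 1 + (SG_pre − 1)·V_pre/V_post
pts_pre = (1.059 − 1)·1000 = 59.0000
pts_post = 59.0000·34.5/29.6 = 68.7669
SG_post = 1 + 68.7669/1000

1.0688


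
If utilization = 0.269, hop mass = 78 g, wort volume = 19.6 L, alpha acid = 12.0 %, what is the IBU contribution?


IBU = (α/100)·mass·U·1000 / V
IBU = (12.0/100)·78·0.269·1000 / 19.6

128.4612 IBU


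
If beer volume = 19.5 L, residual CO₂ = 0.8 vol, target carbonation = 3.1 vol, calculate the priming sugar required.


sugar = (target − residual)·4.0·V
sugar = (3.1 − 0.8)·4.0·19.5

179.4000 g


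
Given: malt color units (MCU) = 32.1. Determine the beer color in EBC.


SRM = 1.4922·MCU^0.6859;  EBC = SRM·1.97
SRM = 1.4922·32.1^0.6859 = 16.1116
EBC = 16.1116·1.97

31.7399 EBC


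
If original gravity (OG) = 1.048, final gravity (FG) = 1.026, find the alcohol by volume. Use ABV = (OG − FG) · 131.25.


ABV = (1.048 − 1.026) · 131.25

2.8875 % ABV


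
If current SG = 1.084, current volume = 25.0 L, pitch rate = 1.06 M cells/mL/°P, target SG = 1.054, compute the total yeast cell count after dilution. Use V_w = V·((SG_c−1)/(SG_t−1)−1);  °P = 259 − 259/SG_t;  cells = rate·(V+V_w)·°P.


V_w = 25.0·((1.084−1)/(1.054−1)−1) = 13.8889
V_final = 25.0 + 13.8889 = 38.8889
°P = 259 − 259/1.054 = 13.2694
cells = 1.06·38.8889·13.2694

546.9962 billion cells


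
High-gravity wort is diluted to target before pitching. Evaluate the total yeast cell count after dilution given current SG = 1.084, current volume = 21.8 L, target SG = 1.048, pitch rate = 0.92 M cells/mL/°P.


V_w = V·((SG_c−1)/(SG_t−1)−1);  °P = 259 − 259/SG_t;  cells = rate·(V+V_w)·°P
V_w = 21.8·((1.084−1)/(1.048−1)−1) = 16.3500
V_final = 21.8 + 16.3500 = 38.1500
°P = 259 − 259/1.048 = 11.8626
cells = 0.92·38.1500·11.8626

416.3534 billion cells


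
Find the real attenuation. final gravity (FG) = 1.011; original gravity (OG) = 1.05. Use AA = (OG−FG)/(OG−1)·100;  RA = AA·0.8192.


AA = (1.05 − 1.011)/(1.05 − 1)·100 = 78.0000
RA = 78.0000·0.8192

63.8976 %


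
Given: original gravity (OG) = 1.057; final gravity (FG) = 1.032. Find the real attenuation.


AA = (OG−FG)/(OG−1)·100;  RA = AA·0.8192
AA = (1.057 − 1.032)/(1.057 − 1)·100 = 43.8596
RA = 43.8596·0.8192

35.9298 %


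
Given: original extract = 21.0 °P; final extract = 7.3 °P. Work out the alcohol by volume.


SG = 259/(259 − P);  ABV = (OG − FG)·131.25
OG = 259/(259 − 21.0) = 1.0882
FG = 259/(259 − 7.3) = 1.0290
ABV = (1.0882 − 1.0290)·131.25

7.7743 % ABV


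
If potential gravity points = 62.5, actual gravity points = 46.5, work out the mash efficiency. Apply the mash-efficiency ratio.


efficiency = actual / potential × 100
efficiency = 46.5 / 62.5 × 100

74.4000 %


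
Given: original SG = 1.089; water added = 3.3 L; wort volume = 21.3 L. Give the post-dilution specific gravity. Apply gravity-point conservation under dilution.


SG_new = 1 + (SG_old − 1)·V_old/(V_old + V_water)
pts = (1.089 − 1)·1000·21.3/(21.3 + 3.3) = 77.0610
SG_new = 1 + 77.0610/1000

1.0771


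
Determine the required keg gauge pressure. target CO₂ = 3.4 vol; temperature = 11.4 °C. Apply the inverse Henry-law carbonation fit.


psi = vols/(0.01821 + 0.09011·e^(−0.04·T)) − 14.695
psi = 3.4/(0.01821 + 0.09011·e^(−0.04·11.4)) − 14.695

30.4440 psi


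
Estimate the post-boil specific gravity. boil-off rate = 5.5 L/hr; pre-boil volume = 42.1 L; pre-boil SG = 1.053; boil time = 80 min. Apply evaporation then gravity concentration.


V_post = V_pre − rate·(t/60);  SG_post = 1 + (SG_pre−1)·V_pre/V_post
V_post = 42.1 − 5.5·(80/60) = 34.7667
SG_post = 1 + (1.053 − 1)·42.1/34.7667

1.0642


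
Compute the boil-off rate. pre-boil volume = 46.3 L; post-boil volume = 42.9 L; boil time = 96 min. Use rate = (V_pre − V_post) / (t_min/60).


rate = (46.3 − 42.9) / (96/60)

2.1250 L/hr


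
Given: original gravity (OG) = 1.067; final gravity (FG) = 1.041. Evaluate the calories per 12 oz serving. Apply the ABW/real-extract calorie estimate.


ABW = (OG−FG)·131.25·0.79/FG;  °P = 259 − 259/SG (for OG→OE and FG→AE);  RE = 0.1808·OE + 0.8192·AE;  Cal = (6.9·ABW + 4·(RE−0.1))·FG·3.55
ABW = (1.067 − 1.041)·131.25·0.79/1.041 = 2.5897
OE = 259 − 259/1.067 = 16.2634 °P
AE = 259 − 259/1.041 = 10.2008 °P
RE = 0.1808·16.2634 + 0.8192·10.2008 = 11.2969 °P
Cal = (6.9·2.5897 + 4·(11.2969−0.1))·1.041·3.55

231.5500 kcal


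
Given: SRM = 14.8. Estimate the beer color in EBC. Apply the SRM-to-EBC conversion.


EBC = SRM · 1.97
EBC = 14.8 · 1.97

29.1560 EBC


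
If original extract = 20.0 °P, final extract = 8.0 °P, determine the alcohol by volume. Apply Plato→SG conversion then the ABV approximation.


SG = 259/(259 − P);  ABV = (OG − FG)·131.25
OG = 259/(259 − 20.0) = 1.0837
FG = 259/(259 − 8.0) = 1.0319
ABV = (1.0837 − 1.0319)·131.25

6.8000 % ABV


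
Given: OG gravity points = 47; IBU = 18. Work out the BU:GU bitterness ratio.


BU:GU = IBU / OG_points
BU:GU = 18 / 47

0.3830


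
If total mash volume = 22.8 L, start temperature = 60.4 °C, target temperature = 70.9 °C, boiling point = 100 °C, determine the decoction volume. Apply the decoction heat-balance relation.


V_dec = V_total·(T_target − T_start)/(T_boil − T_start)
V_dec = 22.8·(70.9 − 60.4)/(100 − 60.4)

6.0455 L


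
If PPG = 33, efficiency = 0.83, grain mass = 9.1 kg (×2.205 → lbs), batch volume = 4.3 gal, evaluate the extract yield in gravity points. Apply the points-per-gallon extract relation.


points = lbs × PPG × eff / vol
lbs = 9.1 × 2.205 = 20.0655
points = 20.0655 × 33 × 0.83 / 4.3

127.8126 points


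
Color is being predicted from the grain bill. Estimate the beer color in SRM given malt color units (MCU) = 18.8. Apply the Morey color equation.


SRM = 1.4922 · MCU^0.6859
SRM = 1.4922 · 18.8^0.6859

11.1628 SRM


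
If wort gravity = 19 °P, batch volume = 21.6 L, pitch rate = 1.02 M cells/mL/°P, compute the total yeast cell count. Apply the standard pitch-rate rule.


cells (billions) = rate · V_L · °P
cells = 1.02 · 21.6 · 19

418.6080 billion cells


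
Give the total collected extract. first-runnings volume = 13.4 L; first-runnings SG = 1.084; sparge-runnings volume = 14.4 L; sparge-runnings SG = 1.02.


total = Σ (SG_i − 1)·1000·V_i
first = (1.084 − 1)·1000·13.4 = 1125.6000
sparge = (1.02 − 1)·1000·14.4 = 288.0000
total = 1125.6000 + 288.0000

1413.6000 gravity·L


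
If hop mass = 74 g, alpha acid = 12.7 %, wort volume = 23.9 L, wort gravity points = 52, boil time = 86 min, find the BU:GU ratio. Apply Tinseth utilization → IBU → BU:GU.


U = 1.65·0.000125^(GP/1000)·(1−e^(−0.04t))/4.15;  IBU = (α/100)·m·U·1000/V;  BU:GU = IBU/GP
U = 1.65·0.000125^(52/1000)·(1−e^(−0.04·86))/4.15 = 0.2412
IBU = (12.7/100)·74·0.2412·1000/23.9 = 94.8329
BU:GU = 94.8329/52

1.8237


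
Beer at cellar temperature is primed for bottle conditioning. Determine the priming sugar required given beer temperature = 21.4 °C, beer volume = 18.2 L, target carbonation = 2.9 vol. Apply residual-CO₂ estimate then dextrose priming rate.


residual = 14.695·(0.01821 + 0.09011·e^(−0.04·T));  sugar = (target − residual)·4.0·V
residual = 14.695·(0.01821 + 0.09011·e^(−0.04·21.4)) = 0.8302
sugar = (2.9 − 0.8302)·4.0·18.2

150.6830 g


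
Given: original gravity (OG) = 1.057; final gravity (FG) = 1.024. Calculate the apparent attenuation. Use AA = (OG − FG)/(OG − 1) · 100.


AA = (1.057 − 1.024)/(1.057 − 1) · 100

57.8947 %


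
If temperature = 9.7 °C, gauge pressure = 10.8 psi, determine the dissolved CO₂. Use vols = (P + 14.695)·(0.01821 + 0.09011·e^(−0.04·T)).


vols = (10.8 + 14.695)·(0.01821 + 0.09011·e^(−0.04·9.7))

2.0228 volumes


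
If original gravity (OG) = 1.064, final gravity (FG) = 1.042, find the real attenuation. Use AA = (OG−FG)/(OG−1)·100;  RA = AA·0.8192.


AA = (1.064 − 1.042)/(1.064 − 1)·100 = 34.3750
RA = 34.3750·0.8192

28.1600 %


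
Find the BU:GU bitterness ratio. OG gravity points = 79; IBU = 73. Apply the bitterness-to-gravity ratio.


BU:GU = IBU / OG_points
BU:GU = 73 / 79

0.9241


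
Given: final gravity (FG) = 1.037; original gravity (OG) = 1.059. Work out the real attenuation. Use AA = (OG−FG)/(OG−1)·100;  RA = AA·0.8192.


AA = (1.059 − 1.037)/(1.059 − 1)·100 = 37.2881
RA = 37.2881·0.8192

30.5464 %


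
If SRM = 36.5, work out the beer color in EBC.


EBC = SRM · 1.97
EBC = 36.5 · 1.97

71.9050 EBC


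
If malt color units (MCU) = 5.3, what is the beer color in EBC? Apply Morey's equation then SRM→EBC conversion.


SRM = 1.4922·MCU^0.6859;  EBC = SRM·1.97
SRM = 1.4922·5.3^0.6859 = 4.6839
EBC = 4.6839·1.97

9.2273 EBC


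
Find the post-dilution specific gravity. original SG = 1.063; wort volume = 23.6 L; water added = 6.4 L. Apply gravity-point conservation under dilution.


SG_new = 1 + (SG_old − 1)·V_old/(V_old + V_water)
pts = (1.063 − 1)·1000·23.6/(23.6 + 6.4) = 49.5600
SG_new = 1 + 49.5600/1000

1.0496


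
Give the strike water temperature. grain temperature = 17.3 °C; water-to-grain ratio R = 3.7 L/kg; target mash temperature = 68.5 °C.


T_strike = (0.41/R)·(T_mash − T_grain) + T_mash
T_strike = (0.41/3.7)·(68.5 − 17.3) + 68.5

74.1735 °C


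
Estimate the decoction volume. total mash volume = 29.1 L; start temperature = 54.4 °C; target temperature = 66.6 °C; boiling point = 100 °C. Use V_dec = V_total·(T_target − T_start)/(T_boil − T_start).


V_dec = 29.1·(66.6 − 54.4)/(100 − 54.4)

7.7855 L


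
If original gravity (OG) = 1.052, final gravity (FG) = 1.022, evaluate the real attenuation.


AA = (OG−FG)/(OG−1)·100;  RA = AA·0.8192
AA = (1.052 − 1.022)/(1.052 − 1)·100 = 57.6923
RA = 57.6923·0.8192

47.2615 %


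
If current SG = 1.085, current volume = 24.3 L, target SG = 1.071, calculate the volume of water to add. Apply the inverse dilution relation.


V_water = V·((SG_curr − 1)/(SG_target − 1) − 1)
V_water = 24.3·((1.085 − 1)/(1.071 − 1) − 1)

4.7915 L


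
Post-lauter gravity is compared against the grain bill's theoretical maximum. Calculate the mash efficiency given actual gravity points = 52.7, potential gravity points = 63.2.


efficiency = actual / potential × 100
efficiency = 52.7 / 63.2 × 100

83.3861 %


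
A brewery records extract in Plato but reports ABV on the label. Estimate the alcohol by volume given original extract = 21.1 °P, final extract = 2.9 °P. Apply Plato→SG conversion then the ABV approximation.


SG = 259/(259 − P);  ABV = (OG − FG)·131.25
OG = 259/(259 − 21.1) = 1.0887
FG = 259/(259 − 2.9) = 1.0113
ABV = (1.0887 − 1.0113)·131.25

10.1547 % ABV


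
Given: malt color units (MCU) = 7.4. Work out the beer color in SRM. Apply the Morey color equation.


SRM = 1.4922 · MCU^0.6859
SRM = 1.4922 · 7.4^0.6859

5.8889 SRM


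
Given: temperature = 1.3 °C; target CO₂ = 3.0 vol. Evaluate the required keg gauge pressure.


psi = vols/(0.01821 + 0.09011·e^(−0.04·T)) − 14.695
psi = 3.0/(0.01821 + 0.09011·e^(−0.04·1.3)) − 14.695

14.2195 psi


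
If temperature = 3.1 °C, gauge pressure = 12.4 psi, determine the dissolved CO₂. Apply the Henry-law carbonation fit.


vols = (P + 14.695)·(0.01821 + 0.09011·e^(−0.04·T))
vols = (12.4 + 14.695)·(0.01821 + 0.09011·e^(−0.04·3.1))

2.6502 volumes


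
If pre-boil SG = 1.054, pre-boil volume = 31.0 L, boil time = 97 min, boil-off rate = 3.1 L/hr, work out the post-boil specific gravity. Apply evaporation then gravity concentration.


V_post = V_pre − rate·(t/60);  SG_post = 1 + (SG_pre−1)·V_pre/V_post
V_post = 31.0 − 3.1·(97/60) = 25.9883
SG_post = 1 + (1.054 − 1)·31.0/25.9883

1.0644


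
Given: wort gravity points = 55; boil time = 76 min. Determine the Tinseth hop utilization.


U = 1.65·0.000125^(GP/1000) · (1 − e^(−0.04·t))/4.15
bigness = 1.65·0.000125^(55/1000) = 1.0065
boil_factor = (1 − e^(−0.04·76))/4.15 = 0.2294
U = 1.0065 · 0.2294

0.2309


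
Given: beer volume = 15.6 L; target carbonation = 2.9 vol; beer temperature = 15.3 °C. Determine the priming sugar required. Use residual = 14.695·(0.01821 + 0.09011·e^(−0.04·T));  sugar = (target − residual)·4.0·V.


residual = 14.695·(0.01821 + 0.09011·e^(−0.04·15.3)) = 0.9856
sugar = (2.9 − 0.9856)·4.0·15.6

119.4557 g


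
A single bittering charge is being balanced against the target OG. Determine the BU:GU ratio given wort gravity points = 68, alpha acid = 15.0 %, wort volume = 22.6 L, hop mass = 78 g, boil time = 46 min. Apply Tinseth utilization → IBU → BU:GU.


U = 1.65·0.000125^(GP/1000)·(1−e^(−0.04t))/4.15;  IBU = (α/100)·m·U·1000/V;  BU:GU = IBU/GP
U = 1.65·0.000125^(68/1000)·(1−e^(−0.04·46))/4.15 = 0.1815
IBU = (15.0/100)·78·0.1815·1000/22.6 = 93.9709
BU:GU = 93.9709/68

1.3819


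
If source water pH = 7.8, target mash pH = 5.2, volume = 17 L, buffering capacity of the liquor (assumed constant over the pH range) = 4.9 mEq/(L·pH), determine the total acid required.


acid = buffering capacity · (pH_source − pH_target) · V
acid = 4.9 · (7.8 − 5.2) · 17

216.5800 mEq


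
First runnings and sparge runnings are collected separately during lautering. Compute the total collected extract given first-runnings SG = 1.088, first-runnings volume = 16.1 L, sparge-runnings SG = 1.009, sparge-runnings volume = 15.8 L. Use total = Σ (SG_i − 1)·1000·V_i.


first = (1.088 − 1)·1000·16.1 = 1416.8000
sparge = (1.009 − 1)·1000·15.8 = 142.2000
total = 1416.8000 + 142.2000

1559.0000 gravity·L


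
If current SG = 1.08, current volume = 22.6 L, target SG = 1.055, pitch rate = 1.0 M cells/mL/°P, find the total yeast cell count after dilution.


V_w = V·((SG_c−1)/(SG_t−1)−1);  °P = 259 − 259/SG_t;  cells = rate·(V+V_w)·°P
V_w = 22.6·((1.08−1)/(1.055−1)−1) = 10.2727
V_final = 22.6 + 10.2727 = 32.8727
°P = 259 − 259/1.055 = 13.5024
cells = 1.0·32.8727·13.5024

443.8597 billion cells


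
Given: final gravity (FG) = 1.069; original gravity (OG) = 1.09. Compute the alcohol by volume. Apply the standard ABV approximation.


ABV = (OG − FG) · 131.25
ABV = (1.09 − 1.069) · 131.25

2.7563 % ABV


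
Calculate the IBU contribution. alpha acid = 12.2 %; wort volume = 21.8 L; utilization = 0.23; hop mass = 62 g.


IBU = (α/100)·mass·U·1000 / V
IBU = (12.2/100)·62·0.23·1000 / 21.8

79.8037 IBU


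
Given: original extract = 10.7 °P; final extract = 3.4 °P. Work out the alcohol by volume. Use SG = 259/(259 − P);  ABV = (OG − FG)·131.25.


OG = 259/(259 − 10.7) = 1.0431
FG = 259/(259 − 3.4) = 1.0133
ABV = (1.0431 − 1.0133)·131.25

3.9101 % ABV


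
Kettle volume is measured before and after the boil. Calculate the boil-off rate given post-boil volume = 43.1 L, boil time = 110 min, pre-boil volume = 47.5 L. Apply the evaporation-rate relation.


rate = (V_pre − V_post) / (t_min/60)
rate = (47.5 − 43.1) / (110/60)

2.4000 L/hr


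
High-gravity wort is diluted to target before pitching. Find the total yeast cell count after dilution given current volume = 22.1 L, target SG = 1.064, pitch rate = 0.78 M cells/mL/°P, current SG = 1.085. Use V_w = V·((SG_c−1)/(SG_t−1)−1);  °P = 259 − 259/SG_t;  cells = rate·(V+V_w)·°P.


V_w = 22.1·((1.085−1)/(1.064−1)−1) = 7.2516
V_final = 22.1 + 7.2516 = 29.3516
°P = 259 − 259/1.064 = 15.5789
cells = 0.78·29.3516·15.5789

356.6678 billion cells


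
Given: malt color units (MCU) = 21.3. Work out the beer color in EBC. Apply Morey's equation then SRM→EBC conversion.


SRM = 1.4922·MCU^0.6859;  EBC = SRM·1.97
SRM = 1.4922·21.3^0.6859 = 12.1608
EBC = 12.1608·1.97

23.9568 EBC
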